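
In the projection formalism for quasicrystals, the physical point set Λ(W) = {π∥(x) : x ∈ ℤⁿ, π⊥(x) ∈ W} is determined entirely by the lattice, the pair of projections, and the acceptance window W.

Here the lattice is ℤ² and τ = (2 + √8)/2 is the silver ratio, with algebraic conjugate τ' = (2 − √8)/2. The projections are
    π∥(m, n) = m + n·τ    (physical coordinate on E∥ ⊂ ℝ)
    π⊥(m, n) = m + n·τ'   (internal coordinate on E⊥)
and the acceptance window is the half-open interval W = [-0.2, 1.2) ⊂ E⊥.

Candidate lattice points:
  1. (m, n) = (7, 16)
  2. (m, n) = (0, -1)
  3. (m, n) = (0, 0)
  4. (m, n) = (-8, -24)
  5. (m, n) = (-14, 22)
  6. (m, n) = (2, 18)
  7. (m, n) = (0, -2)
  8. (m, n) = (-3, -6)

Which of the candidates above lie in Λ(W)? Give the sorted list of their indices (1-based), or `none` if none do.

Compute τ' = (2−√8)/2 = -0.4142, so π⊥(m,n) = m -0.4142·n.
#1 (7,16): internal coord 7 + (16)·τ' = +0.3726; +0.3726 ∈ [-0.2, 1.2) → IN Λ
#2 (0,-1): internal coord 0 + (-1)·τ' = +0.4142; +0.4142 ∈ [-0.2, 1.2) → IN Λ
#3 (0,0): internal coord 0 + (0)·τ' = +0.0000; +0.0000 ∈ [-0.2, 1.2) → IN Λ
#4 (-8,-24): internal coord -8 + (-24)·τ' = +1.9411; +1.9411 ∉ [-0.2, 1.2) → out
#5 (-14,22): internal coord -14 + (22)·τ' = -23.1127; -23.1127 ∉ [-0.2, 1.2) → out
#6 (2,18): internal coord 2 + (18)·τ' = -5.4558; -5.4558 ∉ [-0.2, 1.2) → out
#7 (0,-2): internal coord 0 + (-2)·τ' = +0.8284; +0.8284 ∈ [-0.2, 1.2) → IN Λ
#8 (-3,-6): internal coord -3 + (-6)·τ' = -0.5147; -0.5147 ∉ [-0.2, 1.2) → out

1, 2, 3, 7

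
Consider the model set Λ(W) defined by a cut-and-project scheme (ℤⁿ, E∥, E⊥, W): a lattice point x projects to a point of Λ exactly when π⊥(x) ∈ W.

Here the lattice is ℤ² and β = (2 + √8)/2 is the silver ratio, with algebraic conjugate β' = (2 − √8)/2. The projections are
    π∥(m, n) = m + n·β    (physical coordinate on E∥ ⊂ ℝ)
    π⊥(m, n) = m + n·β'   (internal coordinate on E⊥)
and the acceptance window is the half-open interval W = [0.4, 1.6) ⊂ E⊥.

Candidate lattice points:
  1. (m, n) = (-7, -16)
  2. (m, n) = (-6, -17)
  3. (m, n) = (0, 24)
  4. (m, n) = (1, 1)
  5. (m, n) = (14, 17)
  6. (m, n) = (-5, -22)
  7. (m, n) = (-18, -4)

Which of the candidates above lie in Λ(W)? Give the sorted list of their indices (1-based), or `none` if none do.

β' = (2−√8)/2 ≈ -0.41421.
[1] lift (-7,-16): star map gives -0.37258; window check 0.4 ≤ -0.37258 < 1.6 is false → out
[2] lift (-6,-17): star map gives 1.04163; window check 0.4 ≤ 1.04163 < 1.6 is true → IN Λ
[3] lift (0,24): star map gives -9.94113; window check 0.4 ≤ -9.94113 < 1.6 is false → out
[4] lift (1,1): star map gives 0.58579; window check 0.4 ≤ 0.58579 < 1.6 is true → IN Λ
[5] lift (14,17): star map gives 6.95837; window check 0.4 ≤ 6.95837 < 1.6 is false → out
[6] lift (-5,-22): star map gives 4.11270; window check 0.4 ≤ 4.11270 < 1.6 is false → out
[7] lift (-18,-4): star map gives -16.34315; window check 0.4 ≤ -16.34315 < 1.6 is false → out

2, 4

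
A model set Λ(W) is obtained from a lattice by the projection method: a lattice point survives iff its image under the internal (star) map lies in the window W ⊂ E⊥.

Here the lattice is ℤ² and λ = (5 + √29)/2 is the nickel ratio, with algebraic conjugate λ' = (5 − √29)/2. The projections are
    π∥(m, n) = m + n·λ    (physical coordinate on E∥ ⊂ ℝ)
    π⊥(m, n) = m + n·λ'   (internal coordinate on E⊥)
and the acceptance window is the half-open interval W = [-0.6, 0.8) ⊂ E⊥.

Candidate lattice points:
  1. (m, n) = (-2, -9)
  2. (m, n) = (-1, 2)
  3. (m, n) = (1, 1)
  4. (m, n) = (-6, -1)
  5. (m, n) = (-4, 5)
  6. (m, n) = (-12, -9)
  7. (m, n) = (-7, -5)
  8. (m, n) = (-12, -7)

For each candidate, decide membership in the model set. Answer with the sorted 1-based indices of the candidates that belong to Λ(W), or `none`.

1

λ' = (5−√29)/2 ≈ -0.192582.
[1] lift (-2,-9): star map gives -0.266758; window check -0.6 ≤ -0.266758 < 0.8 is true → IN Λ
[2] lift (-1,2): star map gives -1.385165; window check -0.6 ≤ -1.385165 < 0.8 is false → out
[3] lift (1,1): star map gives 0.807418; window check -0.6 ≤ 0.807418 < 0.8 is false → out
[4] lift (-6,-1): star map gives -5.807418; window check -0.6 ≤ -5.807418 < 0.8 is false → out
[5] lift (-4,5): star map gives -4.962912; window check -0.6 ≤ -4.962912 < 0.8 is false → out
[6] lift (-12,-9): star map gives -10.266758; window check -0.6 ≤ -10.266758 < 0.8 is false → out
[7] lift (-7,-5): star map gives -6.037088; window check -0.6 ≤ -6.037088 < 0.8 is false → out
[8] lift (-12,-7): star map gives -10.651923; window check -0.6 ≤ -10.651923 < 0.8 is false → out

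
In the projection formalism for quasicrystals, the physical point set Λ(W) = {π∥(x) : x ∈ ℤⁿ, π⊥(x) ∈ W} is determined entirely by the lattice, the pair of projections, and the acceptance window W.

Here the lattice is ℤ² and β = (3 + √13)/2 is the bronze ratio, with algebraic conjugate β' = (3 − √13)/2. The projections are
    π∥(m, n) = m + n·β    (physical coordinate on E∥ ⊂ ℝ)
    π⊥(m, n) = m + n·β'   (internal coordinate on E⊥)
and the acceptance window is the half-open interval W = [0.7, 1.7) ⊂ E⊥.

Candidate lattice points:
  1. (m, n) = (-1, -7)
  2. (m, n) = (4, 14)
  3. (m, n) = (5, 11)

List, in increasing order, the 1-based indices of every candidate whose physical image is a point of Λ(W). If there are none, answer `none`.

β' = (3−√13)/2 ≈ -0.30278.
candidate 1: (m,n)=(-1,-7) → π∥ = -1-7·β ≈ -24.11943, π⊥ = -1-7·β' ≈ 1.11943 ∈ [0.7, 1.7) ⇒ IN Λ
candidate 2: (m,n)=(4,14) → π∥ = 4+14·β ≈ 50.23886, π⊥ = 4+14·β' ≈ -0.23886 ∉ [0.7, 1.7) ⇒ out
candidate 3: (m,n)=(5,11) → π∥ = 5+11·β ≈ 41.33053, π⊥ = 5+11·β' ≈ 1.66947 ∈ [0.7, 1.7) ⇒ IN Λ

1, 3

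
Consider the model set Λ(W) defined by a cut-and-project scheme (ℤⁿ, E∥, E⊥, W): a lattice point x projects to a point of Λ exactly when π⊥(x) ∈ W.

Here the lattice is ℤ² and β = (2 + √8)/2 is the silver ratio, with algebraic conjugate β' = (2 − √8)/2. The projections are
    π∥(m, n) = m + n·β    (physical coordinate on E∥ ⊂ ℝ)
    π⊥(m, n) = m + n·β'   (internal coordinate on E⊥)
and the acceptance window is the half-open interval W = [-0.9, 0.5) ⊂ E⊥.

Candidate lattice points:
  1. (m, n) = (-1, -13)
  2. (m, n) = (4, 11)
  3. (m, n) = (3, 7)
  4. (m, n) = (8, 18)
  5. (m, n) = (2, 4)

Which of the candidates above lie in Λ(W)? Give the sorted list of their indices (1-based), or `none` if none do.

2, 3, 5

Numerically β ≈ 2.4142 and β' = −1/β ≈ -0.4142.
candidate 1: (m,n)=(-1,-13) → π∥ = -1-13·β ≈ -32.3848, π⊥ = -1-13·β' ≈ 4.3848 ∉ [-0.9, 0.5) ⇒ out
candidate 2: (m,n)=(4,11) → π∥ = 4+11·β ≈ 30.5563, π⊥ = 4+11·β' ≈ -0.5563 ∈ [-0.9, 0.5) ⇒ IN Λ
candidate 3: (m,n)=(3,7) → π∥ = 3+7·β ≈ 19.8995, π⊥ = 3+7·β' ≈ 0.1005 ∈ [-0.9, 0.5) ⇒ IN Λ
candidate 4: (m,n)=(8,18) → π∥ = 8+18·β ≈ 51.4558, π⊥ = 8+18·β' ≈ 0.5442 ∉ [-0.9, 0.5) ⇒ out
candidate 5: (m,n)=(2,4) → π∥ = 2+4·β ≈ 11.6569, π⊥ = 2+4·β' ≈ 0.3431 ∈ [-0.9, 0.5) ⇒ IN Λ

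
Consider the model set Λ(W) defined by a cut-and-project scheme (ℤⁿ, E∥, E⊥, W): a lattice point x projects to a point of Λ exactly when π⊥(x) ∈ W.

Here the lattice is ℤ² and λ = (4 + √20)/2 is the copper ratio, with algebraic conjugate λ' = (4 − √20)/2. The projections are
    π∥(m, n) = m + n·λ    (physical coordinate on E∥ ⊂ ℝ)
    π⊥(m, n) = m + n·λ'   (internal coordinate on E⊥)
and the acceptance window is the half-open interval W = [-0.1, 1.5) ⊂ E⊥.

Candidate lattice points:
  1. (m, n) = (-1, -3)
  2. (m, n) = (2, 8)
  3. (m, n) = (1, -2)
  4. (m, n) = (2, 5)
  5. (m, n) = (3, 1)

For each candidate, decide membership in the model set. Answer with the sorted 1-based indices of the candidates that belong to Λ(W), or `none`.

λ' = (4−√20)/2 ≈ -0.23607.
candidate 1: (m,n)=(-1,-3) → π∥ = -1-3·λ ≈ -13.70820, π⊥ = -1-3·λ' ≈ -0.29180 ∉ [-0.1, 1.5) ⇒ out
candidate 2: (m,n)=(2,8) → π∥ = 2+8·λ ≈ 35.88854, π⊥ = 2+8·λ' ≈ 0.11146 ∈ [-0.1, 1.5) ⇒ IN Λ
candidate 3: (m,n)=(1,-2) → π∥ = 1-2·λ ≈ -7.47214, π⊥ = 1-2·λ' ≈ 1.47214 ∈ [-0.1, 1.5) ⇒ IN Λ
candidate 4: (m,n)=(2,5) → π∥ = 2+5·λ ≈ 23.18034, π⊥ = 2+5·λ' ≈ 0.81966 ∈ [-0.1, 1.5) ⇒ IN Λ
candidate 5: (m,n)=(3,1) → π∥ = 3+1·λ ≈ 7.23607, π⊥ = 3+1·λ' ≈ 2.76393 ∉ [-0.1, 1.5) ⇒ out

2, 3, 4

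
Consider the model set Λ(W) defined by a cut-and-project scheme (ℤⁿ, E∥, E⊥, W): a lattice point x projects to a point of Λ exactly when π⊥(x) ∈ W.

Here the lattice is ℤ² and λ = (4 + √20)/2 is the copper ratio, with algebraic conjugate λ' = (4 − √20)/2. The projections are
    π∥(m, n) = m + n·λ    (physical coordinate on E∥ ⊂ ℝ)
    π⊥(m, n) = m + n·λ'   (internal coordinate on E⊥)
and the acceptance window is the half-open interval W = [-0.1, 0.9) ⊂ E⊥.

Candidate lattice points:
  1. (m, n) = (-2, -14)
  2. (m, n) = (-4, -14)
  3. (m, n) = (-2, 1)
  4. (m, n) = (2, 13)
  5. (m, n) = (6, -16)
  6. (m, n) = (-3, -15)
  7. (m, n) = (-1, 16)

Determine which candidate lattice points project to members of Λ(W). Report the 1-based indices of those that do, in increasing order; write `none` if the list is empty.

Numerically λ ≈ 4.23607 and λ' = −1/λ ≈ -0.23607.
#1 (-2,-14): internal coord -2 + (-14)·λ' = +1.30495; +1.30495 ∉ [-0.1, 0.9) → out
#2 (-4,-14): internal coord -4 + (-14)·λ' = -0.69505; -0.69505 ∉ [-0.1, 0.9) → out
#3 (-2,1): internal coord -2 + (1)·λ' = -2.23607; -2.23607 ∉ [-0.1, 0.9) → out
#4 (2,13): internal coord 2 + (13)·λ' = -1.06888; -1.06888 ∉ [-0.1, 0.9) → out
#5 (6,-16): internal coord 6 + (-16)·λ' = +9.77709; +9.77709 ∉ [-0.1, 0.9) → out
#6 (-3,-15): internal coord -3 + (-15)·λ' = +0.54102; +0.54102 ∈ [-0.1, 0.9) → IN Λ
#7 (-1,16): internal coord -1 + (16)·λ' = -4.77709; -4.77709 ∉ [-0.1, 0.9) → out

6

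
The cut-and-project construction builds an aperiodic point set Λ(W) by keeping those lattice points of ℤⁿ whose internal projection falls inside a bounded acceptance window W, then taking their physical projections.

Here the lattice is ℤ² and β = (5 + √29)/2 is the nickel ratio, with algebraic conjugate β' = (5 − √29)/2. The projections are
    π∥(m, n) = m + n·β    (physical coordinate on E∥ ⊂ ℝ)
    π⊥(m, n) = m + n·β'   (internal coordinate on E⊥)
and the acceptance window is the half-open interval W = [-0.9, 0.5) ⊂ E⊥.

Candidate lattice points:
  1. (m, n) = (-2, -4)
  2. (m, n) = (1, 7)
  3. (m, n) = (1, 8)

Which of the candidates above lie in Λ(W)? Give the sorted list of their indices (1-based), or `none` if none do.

2, 3

Compute β' = (5−√29)/2 = -0.1926, so π⊥(m,n) = m -0.1926·n.
#1 (-2,-4): internal coord -2 + (-4)·β' = -1.2297; -1.2297 ∉ [-0.9, 0.5) → out
#2 (1,7): internal coord 1 + (7)·β' = -0.3481; -0.3481 ∈ [-0.9, 0.5) → IN Λ
#3 (1,8): internal coord 1 + (8)·β' = -0.5407; -0.5407 ∈ [-0.9, 0.5) → IN Λ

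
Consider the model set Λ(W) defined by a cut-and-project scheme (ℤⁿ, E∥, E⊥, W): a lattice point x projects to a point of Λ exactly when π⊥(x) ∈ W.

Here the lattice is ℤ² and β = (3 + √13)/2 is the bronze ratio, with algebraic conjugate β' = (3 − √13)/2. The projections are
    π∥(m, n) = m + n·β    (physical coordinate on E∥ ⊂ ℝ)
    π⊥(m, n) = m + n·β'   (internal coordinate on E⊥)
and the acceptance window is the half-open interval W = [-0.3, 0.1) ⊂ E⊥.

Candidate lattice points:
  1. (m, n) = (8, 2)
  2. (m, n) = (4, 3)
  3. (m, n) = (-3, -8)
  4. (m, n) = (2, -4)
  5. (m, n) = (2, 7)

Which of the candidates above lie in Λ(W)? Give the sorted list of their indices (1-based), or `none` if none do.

5

Numerically β ≈ 3.302776 and β' = −1/β ≈ -0.302776.
[1] lift (8,2): star map gives 7.394449; window check -0.3 ≤ 7.394449 < 0.1 is false → out
[2] lift (4,3): star map gives 3.091673; window check -0.3 ≤ 3.091673 < 0.1 is false → out
[3] lift (-3,-8): star map gives -0.577795; window check -0.3 ≤ -0.577795 < 0.1 is false → out
[4] lift (2,-4): star map gives 3.211103; window check -0.3 ≤ 3.211103 < 0.1 is false → out
[5] lift (2,7): star map gives -0.119429; window check -0.3 ≤ -0.119429 < 0.1 is true → IN Λ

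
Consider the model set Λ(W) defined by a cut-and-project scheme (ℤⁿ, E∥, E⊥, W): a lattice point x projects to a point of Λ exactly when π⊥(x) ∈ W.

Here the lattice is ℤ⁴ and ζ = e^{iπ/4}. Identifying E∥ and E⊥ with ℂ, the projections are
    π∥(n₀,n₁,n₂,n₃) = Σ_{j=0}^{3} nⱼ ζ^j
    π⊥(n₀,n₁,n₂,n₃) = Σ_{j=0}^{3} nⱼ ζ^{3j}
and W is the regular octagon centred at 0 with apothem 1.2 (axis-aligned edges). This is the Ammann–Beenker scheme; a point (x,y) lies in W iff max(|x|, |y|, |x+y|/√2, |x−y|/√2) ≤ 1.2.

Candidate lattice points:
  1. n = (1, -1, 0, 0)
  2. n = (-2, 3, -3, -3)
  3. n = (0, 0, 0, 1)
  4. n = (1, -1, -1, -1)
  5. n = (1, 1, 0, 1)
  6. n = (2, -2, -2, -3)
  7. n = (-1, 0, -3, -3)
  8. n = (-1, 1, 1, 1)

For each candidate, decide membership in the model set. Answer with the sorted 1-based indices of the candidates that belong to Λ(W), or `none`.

3, 4, 8

With ζ = e^{iπ/4} the internal vectors are ζ^0,ζ^3,ζ^6,ζ^9.
candidate 1: n = (1, -1, 0, 0) → π⊥ ≈ (+1.707107, -0.707107); max(|x|,|y|,|x±y|/√2) = 1.707107 > 1.2 ⇒ ∉ W
candidate 2: n = (-2, 3, -3, -3) → π⊥ ≈ (-6.242641, +3.000000); max(|x|,|y|,|x±y|/√2) = 6.535534 > 1.2 ⇒ ∉ W
candidate 3: n = (0, 0, 0, 1) → π⊥ ≈ (+0.707107, +0.707107); max(|x|,|y|,|x±y|/√2) = 1.000000 ≤ 1.2 ⇒ ∈ W
candidate 4: n = (1, -1, -1, -1) → π⊥ ≈ (+1.000000, -0.414214); max(|x|,|y|,|x±y|/√2) = 1.000000 ≤ 1.2 ⇒ ∈ W
candidate 5: n = (1, 1, 0, 1) → π⊥ ≈ (+1.000000, +1.414214); max(|x|,|y|,|x±y|/√2) = 1.707107 > 1.2 ⇒ ∉ W
candidate 6: n = (2, -2, -2, -3) → π⊥ ≈ (+1.292893, -1.535534); max(|x|,|y|,|x±y|/√2) = 2.000000 > 1.2 ⇒ ∉ W
candidate 7: n = (-1, 0, -3, -3) → π⊥ ≈ (-3.121320, +0.878680); max(|x|,|y|,|x±y|/√2) = 3.121320 > 1.2 ⇒ ∉ W
candidate 8: n = (-1, 1, 1, 1) → π⊥ ≈ (-1.000000, +0.414214); max(|x|,|y|,|x±y|/√2) = 1.000000 ≤ 1.2 ⇒ ∈ W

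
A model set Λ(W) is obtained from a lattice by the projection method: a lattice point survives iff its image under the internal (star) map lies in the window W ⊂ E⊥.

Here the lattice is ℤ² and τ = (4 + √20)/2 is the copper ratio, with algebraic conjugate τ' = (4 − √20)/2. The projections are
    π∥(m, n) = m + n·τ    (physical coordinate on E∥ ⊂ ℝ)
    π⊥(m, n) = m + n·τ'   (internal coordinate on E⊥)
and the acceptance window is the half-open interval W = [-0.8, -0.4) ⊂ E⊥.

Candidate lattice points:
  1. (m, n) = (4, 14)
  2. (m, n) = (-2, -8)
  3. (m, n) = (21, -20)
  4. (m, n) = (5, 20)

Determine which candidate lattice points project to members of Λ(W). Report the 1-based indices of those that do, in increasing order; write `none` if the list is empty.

none

Compute τ' = (4−√20)/2 = -0.236068, so π⊥(m,n) = m -0.236068·n.
candidate 1: (m,n)=(4,14) → π∥ = 4+14·τ ≈ 63.304952, π⊥ = 4+14·τ' ≈ 0.695048 ∉ [-0.8, -0.4) ⇒ out
candidate 2: (m,n)=(-2,-8) → π∥ = -2-8·τ ≈ -35.888544, π⊥ = -2-8·τ' ≈ -0.111456 ∉ [-0.8, -0.4) ⇒ out
candidate 3: (m,n)=(21,-20) → π∥ = 21-20·τ ≈ -63.721360, π⊥ = 21-20·τ' ≈ 25.721360 ∉ [-0.8, -0.4) ⇒ out
candidate 4: (m,n)=(5,20) → π∥ = 5+20·τ ≈ 89.721360, π⊥ = 5+20·τ' ≈ 0.278640 ∉ [-0.8, -0.4) ⇒ out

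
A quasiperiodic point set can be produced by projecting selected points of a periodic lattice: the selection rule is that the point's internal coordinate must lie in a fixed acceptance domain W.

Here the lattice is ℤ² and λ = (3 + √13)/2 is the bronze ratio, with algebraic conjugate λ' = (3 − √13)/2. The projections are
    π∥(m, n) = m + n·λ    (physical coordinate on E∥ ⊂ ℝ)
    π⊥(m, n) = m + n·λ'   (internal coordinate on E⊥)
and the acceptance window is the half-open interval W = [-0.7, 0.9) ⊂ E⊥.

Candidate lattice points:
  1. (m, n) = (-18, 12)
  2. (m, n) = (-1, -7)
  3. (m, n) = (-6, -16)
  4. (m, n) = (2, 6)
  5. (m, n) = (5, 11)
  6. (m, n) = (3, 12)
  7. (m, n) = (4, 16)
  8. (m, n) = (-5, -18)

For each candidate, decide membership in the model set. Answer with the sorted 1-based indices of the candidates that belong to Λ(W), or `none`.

4, 6, 8

Numerically λ ≈ 3.3028 and λ' = −1/λ ≈ -0.3028.
[1] lift (-18,12): star map gives -21.6333; window check -0.7 ≤ -21.6333 < 0.9 is false → out
[2] lift (-1,-7): star map gives 1.1194; window check -0.7 ≤ 1.1194 < 0.9 is false → out
[3] lift (-6,-16): star map gives -1.1556; window check -0.7 ≤ -1.1556 < 0.9 is false → out
[4] lift (2,6): star map gives 0.1833; window check -0.7 ≤ 0.1833 < 0.9 is true → IN Λ
[5] lift (5,11): star map gives 1.6695; window check -0.7 ≤ 1.6695 < 0.9 is false → out
[6] lift (3,12): star map gives -0.6333; window check -0.7 ≤ -0.6333 < 0.9 is true → IN Λ
[7] lift (4,16): star map gives -0.8444; window check -0.7 ≤ -0.8444 < 0.9 is false → out
[8] lift (-5,-18): star map gives 0.4500; window check -0.7 ≤ 0.4500 < 0.9 is true → IN Λ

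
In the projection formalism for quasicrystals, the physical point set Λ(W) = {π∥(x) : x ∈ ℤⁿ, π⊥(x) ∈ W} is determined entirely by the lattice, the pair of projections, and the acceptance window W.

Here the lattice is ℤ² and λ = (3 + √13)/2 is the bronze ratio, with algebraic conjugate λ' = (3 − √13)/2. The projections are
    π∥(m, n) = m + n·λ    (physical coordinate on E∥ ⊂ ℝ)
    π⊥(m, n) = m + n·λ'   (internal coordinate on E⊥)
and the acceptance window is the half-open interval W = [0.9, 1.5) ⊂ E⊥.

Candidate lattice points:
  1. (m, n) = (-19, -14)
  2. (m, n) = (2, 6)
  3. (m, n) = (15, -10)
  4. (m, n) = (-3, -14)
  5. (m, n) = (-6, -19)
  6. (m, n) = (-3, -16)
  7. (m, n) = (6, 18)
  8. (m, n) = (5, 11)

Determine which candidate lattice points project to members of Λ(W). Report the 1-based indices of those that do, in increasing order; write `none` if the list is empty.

λ' = (3−√13)/2 ≈ -0.302776.
[1] lift (-19,-14): star map gives -14.761141; window check 0.9 ≤ -14.761141 < 1.5 is false → out
[2] lift (2,6): star map gives 0.183346; window check 0.9 ≤ 0.183346 < 1.5 is false → out
[3] lift (15,-10): star map gives 18.027756; window check 0.9 ≤ 18.027756 < 1.5 is false → out
[4] lift (-3,-14): star map gives 1.238859; window check 0.9 ≤ 1.238859 < 1.5 is true → IN Λ
[5] lift (-6,-19): star map gives -0.247263; window check 0.9 ≤ -0.247263 < 1.5 is false → out
[6] lift (-3,-16): star map gives 1.844410; window check 0.9 ≤ 1.844410 < 1.5 is false → out
[7] lift (6,18): star map gives 0.550039; window check 0.9 ≤ 0.550039 < 1.5 is false → out
[8] lift (5,11): star map gives 1.669468; window check 0.9 ≤ 1.669468 < 1.5 is false → out

4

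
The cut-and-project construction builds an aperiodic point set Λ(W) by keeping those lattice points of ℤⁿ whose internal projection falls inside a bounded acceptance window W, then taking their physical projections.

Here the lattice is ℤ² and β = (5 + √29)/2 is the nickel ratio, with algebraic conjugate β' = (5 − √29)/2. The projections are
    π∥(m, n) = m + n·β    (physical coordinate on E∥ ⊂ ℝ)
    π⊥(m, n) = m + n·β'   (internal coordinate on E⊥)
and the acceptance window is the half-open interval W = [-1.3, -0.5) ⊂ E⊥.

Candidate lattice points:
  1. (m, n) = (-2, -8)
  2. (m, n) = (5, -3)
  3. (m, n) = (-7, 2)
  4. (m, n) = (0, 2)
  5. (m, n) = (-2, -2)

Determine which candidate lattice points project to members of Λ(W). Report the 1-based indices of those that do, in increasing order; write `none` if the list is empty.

Compute β' = (5−√29)/2 = -0.19258, so π⊥(m,n) = m -0.19258·n.
candidate 1: (m,n)=(-2,-8) → π∥ = -2-8·β ≈ -43.54066, π⊥ = -2-8·β' ≈ -0.45934 ∉ [-1.3, -0.5) ⇒ out
candidate 2: (m,n)=(5,-3) → π∥ = 5-3·β ≈ -10.57775, π⊥ = 5-3·β' ≈ 5.57775 ∉ [-1.3, -0.5) ⇒ out
candidate 3: (m,n)=(-7,2) → π∥ = -7+2·β ≈ 3.38516, π⊥ = -7+2·β' ≈ -7.38516 ∉ [-1.3, -0.5) ⇒ out
candidate 4: (m,n)=(0,2) → π∥ = 0+2·β ≈ 10.38516, π⊥ = 0+2·β' ≈ -0.38516 ∉ [-1.3, -0.5) ⇒ out
candidate 5: (m,n)=(-2,-2) → π∥ = -2-2·β ≈ -12.38516, π⊥ = -2-2·β' ≈ -1.61484 ∉ [-1.3, -0.5) ⇒ out

none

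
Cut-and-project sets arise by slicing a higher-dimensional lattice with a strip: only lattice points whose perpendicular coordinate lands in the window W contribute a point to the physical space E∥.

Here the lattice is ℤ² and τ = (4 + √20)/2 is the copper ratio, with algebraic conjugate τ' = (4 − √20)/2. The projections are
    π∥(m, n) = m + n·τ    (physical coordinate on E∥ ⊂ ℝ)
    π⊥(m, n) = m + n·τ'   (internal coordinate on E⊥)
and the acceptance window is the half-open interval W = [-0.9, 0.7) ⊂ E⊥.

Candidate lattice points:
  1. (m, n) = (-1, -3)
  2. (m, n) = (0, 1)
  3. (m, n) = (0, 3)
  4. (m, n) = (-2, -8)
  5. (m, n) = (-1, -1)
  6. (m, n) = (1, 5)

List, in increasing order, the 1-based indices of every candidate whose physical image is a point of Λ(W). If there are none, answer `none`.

1, 2, 3, 4, 5, 6

Compute τ' = (4−√20)/2 = -0.23607, so π⊥(m,n) = m -0.23607·n.
#1 (-1,-3): internal coord -1 + (-3)·τ' = -0.29180; -0.29180 ∈ [-0.9, 0.7) → IN Λ
#2 (0,1): internal coord 0 + (1)·τ' = -0.23607; -0.23607 ∈ [-0.9, 0.7) → IN Λ
#3 (0,3): internal coord 0 + (3)·τ' = -0.70820; -0.70820 ∈ [-0.9, 0.7) → IN Λ
#4 (-2,-8): internal coord -2 + (-8)·τ' = -0.11146; -0.11146 ∈ [-0.9, 0.7) → IN Λ
#5 (-1,-1): internal coord -1 + (-1)·τ' = -0.76393; -0.76393 ∈ [-0.9, 0.7) → IN Λ
#6 (1,5): internal coord 1 + (5)·τ' = -0.18034; -0.18034 ∈ [-0.9, 0.7) → IN Λ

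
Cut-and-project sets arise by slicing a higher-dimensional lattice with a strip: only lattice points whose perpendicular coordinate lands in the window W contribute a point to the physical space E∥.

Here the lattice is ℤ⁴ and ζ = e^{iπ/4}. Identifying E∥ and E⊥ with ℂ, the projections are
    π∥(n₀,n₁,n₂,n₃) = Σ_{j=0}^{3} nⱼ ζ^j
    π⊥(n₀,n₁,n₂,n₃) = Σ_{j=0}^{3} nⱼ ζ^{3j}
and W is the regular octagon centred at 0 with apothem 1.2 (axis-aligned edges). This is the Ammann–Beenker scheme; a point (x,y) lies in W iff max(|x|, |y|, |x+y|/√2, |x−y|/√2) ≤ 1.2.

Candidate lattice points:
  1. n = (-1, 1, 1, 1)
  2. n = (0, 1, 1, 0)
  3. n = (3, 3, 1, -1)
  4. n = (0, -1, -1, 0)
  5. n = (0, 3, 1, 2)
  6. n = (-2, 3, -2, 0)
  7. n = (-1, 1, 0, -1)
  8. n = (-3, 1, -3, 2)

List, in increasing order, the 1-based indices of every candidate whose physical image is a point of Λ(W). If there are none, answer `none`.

1, 2, 3, 4

Internal map: ζ^{3j} for j=0..3 gives (1,0), (−√2/2,√2/2), (0,−1), (√2/2,√2/2).
#1 (-1, 1, 1, 1): internal (-1.0000, 0.4142); octagon support 1.0000 vs apothem 1.2 → ∈ W
#2 (0, 1, 1, 0): internal (-0.7071, -0.2929); octagon support 0.7071 vs apothem 1.2 → ∈ W
#3 (3, 3, 1, -1): internal (0.1716, 0.4142); octagon support 0.4142 vs apothem 1.2 → ∈ W
#4 (0, -1, -1, 0): internal (0.7071, 0.2929); octagon support 0.7071 vs apothem 1.2 → ∈ W
#5 (0, 3, 1, 2): internal (-0.7071, 2.5355); octagon support 2.5355 vs apothem 1.2 → ∉ W
#6 (-2, 3, -2, 0): internal (-4.1213, 4.1213); octagon support 5.8284 vs apothem 1.2 → ∉ W
#7 (-1, 1, 0, -1): internal (-2.4142, 0.0000); octagon support 2.4142 vs apothem 1.2 → ∉ W
#8 (-3, 1, -3, 2): internal (-2.2929, 5.1213); octagon support 5.2426 vs apothem 1.2 → ∉ W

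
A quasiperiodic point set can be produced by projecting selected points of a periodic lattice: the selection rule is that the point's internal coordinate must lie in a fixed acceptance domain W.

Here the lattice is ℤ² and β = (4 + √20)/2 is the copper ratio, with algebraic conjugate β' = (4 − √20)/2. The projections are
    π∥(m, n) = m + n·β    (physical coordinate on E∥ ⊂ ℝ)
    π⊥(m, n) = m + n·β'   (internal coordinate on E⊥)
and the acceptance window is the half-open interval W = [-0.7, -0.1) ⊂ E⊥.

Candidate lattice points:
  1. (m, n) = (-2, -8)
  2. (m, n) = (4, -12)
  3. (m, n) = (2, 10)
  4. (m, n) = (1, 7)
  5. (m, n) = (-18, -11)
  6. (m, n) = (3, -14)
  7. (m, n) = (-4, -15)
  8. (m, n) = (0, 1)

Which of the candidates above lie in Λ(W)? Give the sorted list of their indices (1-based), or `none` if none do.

1, 3, 4, 7, 8

Numerically β ≈ 4.23607 and β' = −1/β ≈ -0.23607.
[1] lift (-2,-8): star map gives -0.11146; window check -0.7 ≤ -0.11146 < -0.1 is true → IN Λ
[2] lift (4,-12): star map gives 6.83282; window check -0.7 ≤ 6.83282 < -0.1 is false → out
[3] lift (2,10): star map gives -0.36068; window check -0.7 ≤ -0.36068 < -0.1 is true → IN Λ
[4] lift (1,7): star map gives -0.65248; window check -0.7 ≤ -0.65248 < -0.1 is true → IN Λ
[5] lift (-18,-11): star map gives -15.40325; window check -0.7 ≤ -15.40325 < -0.1 is false → out
[6] lift (3,-14): star map gives 6.30495; window check -0.7 ≤ 6.30495 < -0.1 is false → out
[7] lift (-4,-15): star map gives -0.45898; window check -0.7 ≤ -0.45898 < -0.1 is true → IN Λ
[8] lift (0,1): star map gives -0.23607; window check -0.7 ≤ -0.23607 < -0.1 is true → IN Λ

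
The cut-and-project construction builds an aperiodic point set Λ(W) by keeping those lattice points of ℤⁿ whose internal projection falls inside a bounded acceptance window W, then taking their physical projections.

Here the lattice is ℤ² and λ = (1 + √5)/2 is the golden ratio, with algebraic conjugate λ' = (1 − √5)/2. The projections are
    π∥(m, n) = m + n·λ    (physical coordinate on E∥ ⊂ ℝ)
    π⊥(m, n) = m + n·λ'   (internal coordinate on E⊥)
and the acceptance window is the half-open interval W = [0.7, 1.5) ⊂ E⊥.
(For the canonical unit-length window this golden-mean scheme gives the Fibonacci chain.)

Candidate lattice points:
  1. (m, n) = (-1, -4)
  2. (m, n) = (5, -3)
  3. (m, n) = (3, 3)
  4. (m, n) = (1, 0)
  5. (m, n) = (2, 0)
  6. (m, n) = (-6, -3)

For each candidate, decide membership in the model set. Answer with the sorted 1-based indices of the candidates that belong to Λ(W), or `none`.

1, 3, 4

Numerically λ ≈ 1.618034 and λ' = −1/λ ≈ -0.618034.
#1 (-1,-4): internal coord -1 + (-4)·λ' = +1.472136; +1.472136 ∈ [0.7, 1.5) → IN Λ
#2 (5,-3): internal coord 5 + (-3)·λ' = +6.854102; +6.854102 ∉ [0.7, 1.5) → out
#3 (3,3): internal coord 3 + (3)·λ' = +1.145898; +1.145898 ∈ [0.7, 1.5) → IN Λ
#4 (1,0): internal coord 1 + (0)·λ' = +1.000000; +1.000000 ∈ [0.7, 1.5) → IN Λ
#5 (2,0): internal coord 2 + (0)·λ' = +2.000000; +2.000000 ∉ [0.7, 1.5) → out
#6 (-6,-3): internal coord -6 + (-3)·λ' = -4.145898; -4.145898 ∉ [0.7, 1.5) → out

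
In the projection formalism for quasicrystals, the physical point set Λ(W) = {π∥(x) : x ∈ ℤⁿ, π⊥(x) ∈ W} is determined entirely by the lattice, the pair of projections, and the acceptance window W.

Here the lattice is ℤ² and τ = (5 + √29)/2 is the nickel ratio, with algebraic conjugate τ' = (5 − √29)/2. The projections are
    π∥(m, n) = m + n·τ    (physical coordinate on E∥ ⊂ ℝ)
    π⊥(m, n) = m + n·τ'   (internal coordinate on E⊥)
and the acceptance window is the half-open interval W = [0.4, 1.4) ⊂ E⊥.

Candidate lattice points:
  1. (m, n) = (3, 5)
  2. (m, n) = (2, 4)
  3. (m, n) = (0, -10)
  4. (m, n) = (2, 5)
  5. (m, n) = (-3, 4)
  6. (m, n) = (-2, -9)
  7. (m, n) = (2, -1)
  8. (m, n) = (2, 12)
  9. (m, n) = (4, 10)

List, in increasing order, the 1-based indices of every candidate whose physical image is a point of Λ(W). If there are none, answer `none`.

Compute τ' = (5−√29)/2 = -0.1926, so π⊥(m,n) = m -0.1926·n.
candidate 1: (m,n)=(3,5) → π∥ = 3+5·τ ≈ 28.9629, π⊥ = 3+5·τ' ≈ 2.0371 ∉ [0.4, 1.4) ⇒ out
candidate 2: (m,n)=(2,4) → π∥ = 2+4·τ ≈ 22.7703, π⊥ = 2+4·τ' ≈ 1.2297 ∈ [0.4, 1.4) ⇒ IN Λ
candidate 3: (m,n)=(0,-10) → π∥ = 0-10·τ ≈ -51.9258, π⊥ = 0-10·τ' ≈ 1.9258 ∉ [0.4, 1.4) ⇒ out
candidate 4: (m,n)=(2,5) → π∥ = 2+5·τ ≈ 27.9629, π⊥ = 2+5·τ' ≈ 1.0371 ∈ [0.4, 1.4) ⇒ IN Λ
candidate 5: (m,n)=(-3,4) → π∥ = -3+4·τ ≈ 17.7703, π⊥ = -3+4·τ' ≈ -3.7703 ∉ [0.4, 1.4) ⇒ out
candidate 6: (m,n)=(-2,-9) → π∥ = -2-9·τ ≈ -48.7332, π⊥ = -2-9·τ' ≈ -0.2668 ∉ [0.4, 1.4) ⇒ out
candidate 7: (m,n)=(2,-1) → π∥ = 2-1·τ ≈ -3.1926, π⊥ = 2-1·τ' ≈ 2.1926 ∉ [0.4, 1.4) ⇒ out
candidate 8: (m,n)=(2,12) → π∥ = 2+12·τ ≈ 64.3110, π⊥ = 2+12·τ' ≈ -0.3110 ∉ [0.4, 1.4) ⇒ out
candidate 9: (m,n)=(4,10) → π∥ = 4+10·τ ≈ 55.9258, π⊥ = 4+10·τ' ≈ 2.0742 ∉ [0.4, 1.4) ⇒ out

2, 4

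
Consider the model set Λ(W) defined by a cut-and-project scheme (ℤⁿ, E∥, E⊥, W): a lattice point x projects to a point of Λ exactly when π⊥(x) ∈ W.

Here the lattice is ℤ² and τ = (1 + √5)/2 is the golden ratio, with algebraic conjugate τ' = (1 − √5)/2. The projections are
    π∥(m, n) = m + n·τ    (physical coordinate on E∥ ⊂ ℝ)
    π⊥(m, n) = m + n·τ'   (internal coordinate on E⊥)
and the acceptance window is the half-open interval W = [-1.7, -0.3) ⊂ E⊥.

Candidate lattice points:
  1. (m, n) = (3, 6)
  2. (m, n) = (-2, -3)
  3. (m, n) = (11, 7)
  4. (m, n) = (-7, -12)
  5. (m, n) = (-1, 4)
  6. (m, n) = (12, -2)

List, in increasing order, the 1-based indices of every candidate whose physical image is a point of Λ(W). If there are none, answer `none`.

Numerically τ ≈ 1.61803 and τ' = −1/τ ≈ -0.61803.
#1 (3,6): internal coord 3 + (6)·τ' = -0.70820; -0.70820 ∈ [-1.7, -0.3) → IN Λ
#2 (-2,-3): internal coord -2 + (-3)·τ' = -0.14590; -0.14590 ∉ [-1.7, -0.3) → out
#3 (11,7): internal coord 11 + (7)·τ' = +6.67376; +6.67376 ∉ [-1.7, -0.3) → out
#4 (-7,-12): internal coord -7 + (-12)·τ' = +0.41641; +0.41641 ∉ [-1.7, -0.3) → out
#5 (-1,4): internal coord -1 + (4)·τ' = -3.47214; -3.47214 ∉ [-1.7, -0.3) → out
#6 (12,-2): internal coord 12 + (-2)·τ' = +13.23607; +13.23607 ∉ [-1.7, -0.3) → out

1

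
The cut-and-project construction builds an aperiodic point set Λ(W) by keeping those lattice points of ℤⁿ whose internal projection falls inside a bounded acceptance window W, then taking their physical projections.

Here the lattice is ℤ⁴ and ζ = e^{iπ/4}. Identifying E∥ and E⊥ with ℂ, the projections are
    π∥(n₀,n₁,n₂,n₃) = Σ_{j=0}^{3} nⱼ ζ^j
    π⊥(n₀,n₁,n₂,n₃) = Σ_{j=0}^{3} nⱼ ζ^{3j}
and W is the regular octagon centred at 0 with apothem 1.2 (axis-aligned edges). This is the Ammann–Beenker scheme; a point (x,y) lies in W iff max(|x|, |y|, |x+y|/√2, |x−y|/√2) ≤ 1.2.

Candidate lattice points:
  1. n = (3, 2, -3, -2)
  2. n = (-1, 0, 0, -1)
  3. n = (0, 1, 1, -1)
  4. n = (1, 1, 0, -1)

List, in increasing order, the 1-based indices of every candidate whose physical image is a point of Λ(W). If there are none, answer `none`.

Internal map: ζ^{3j} for j=0..3 gives (1,0), (−√2/2,√2/2), (0,−1), (√2/2,√2/2).
#1 (3, 2, -3, -2): internal (0.1716, 3.0000); octagon support 3.0000 vs apothem 1.2 → ∉ W
#2 (-1, 0, 0, -1): internal (-1.7071, -0.7071); octagon support 1.7071 vs apothem 1.2 → ∉ W
#3 (0, 1, 1, -1): internal (-1.4142, -1.0000); octagon support 1.7071 vs apothem 1.2 → ∉ W
#4 (1, 1, 0, -1): internal (-0.4142, 0.0000); octagon support 0.4142 vs apothem 1.2 → ∈ W

4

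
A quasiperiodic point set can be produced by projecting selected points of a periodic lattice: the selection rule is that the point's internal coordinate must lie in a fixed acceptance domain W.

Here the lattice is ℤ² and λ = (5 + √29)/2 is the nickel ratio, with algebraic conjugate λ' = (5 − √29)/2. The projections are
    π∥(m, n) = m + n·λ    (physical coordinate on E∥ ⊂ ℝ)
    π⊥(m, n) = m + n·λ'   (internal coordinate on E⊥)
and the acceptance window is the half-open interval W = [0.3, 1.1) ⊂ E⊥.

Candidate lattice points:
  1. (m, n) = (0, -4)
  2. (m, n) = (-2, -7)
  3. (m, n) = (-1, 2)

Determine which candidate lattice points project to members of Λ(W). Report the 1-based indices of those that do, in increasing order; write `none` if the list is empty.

1

Numerically λ ≈ 5.19258 and λ' = −1/λ ≈ -0.19258.
#1 (0,-4): internal coord 0 + (-4)·λ' = +0.77033; +0.77033 ∈ [0.3, 1.1) → IN Λ
#2 (-2,-7): internal coord -2 + (-7)·λ' = -0.65192; -0.65192 ∉ [0.3, 1.1) → out
#3 (-1,2): internal coord -1 + (2)·λ' = -1.38516; -1.38516 ∉ [0.3, 1.1) → out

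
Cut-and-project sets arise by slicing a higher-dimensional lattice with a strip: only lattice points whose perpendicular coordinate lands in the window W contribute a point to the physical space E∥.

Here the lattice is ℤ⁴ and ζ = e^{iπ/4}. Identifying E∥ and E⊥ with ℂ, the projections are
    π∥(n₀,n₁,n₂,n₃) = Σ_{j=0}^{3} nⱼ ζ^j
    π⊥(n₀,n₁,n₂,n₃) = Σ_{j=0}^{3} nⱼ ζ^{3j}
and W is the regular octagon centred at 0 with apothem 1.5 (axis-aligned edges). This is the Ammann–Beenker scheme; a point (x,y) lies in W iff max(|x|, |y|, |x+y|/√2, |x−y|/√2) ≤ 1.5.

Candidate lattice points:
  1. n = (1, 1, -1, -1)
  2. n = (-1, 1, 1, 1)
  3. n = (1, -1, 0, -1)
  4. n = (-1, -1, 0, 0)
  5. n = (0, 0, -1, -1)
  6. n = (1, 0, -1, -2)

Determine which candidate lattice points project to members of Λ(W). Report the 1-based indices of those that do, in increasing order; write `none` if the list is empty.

1, 2, 4, 5, 6

π⊥(n) = n₀ + n₁ζ³ + n₂ζ⁶ + n₃ζ⁹ where ζ = e^{iπ/4}.
#1 (1, 1, -1, -1): internal (-0.41421, 1.00000); octagon support 1.00000 vs apothem 1.5 → ∈ W
#2 (-1, 1, 1, 1): internal (-1.00000, 0.41421); octagon support 1.00000 vs apothem 1.5 → ∈ W
#3 (1, -1, 0, -1): internal (1.00000, -1.41421); octagon support 1.70711 vs apothem 1.5 → ∉ W
#4 (-1, -1, 0, 0): internal (-0.29289, -0.70711); octagon support 0.70711 vs apothem 1.5 → ∈ W
#5 (0, 0, -1, -1): internal (-0.70711, 0.29289); octagon support 0.70711 vs apothem 1.5 → ∈ W
#6 (1, 0, -1, -2): internal (-0.41421, -0.41421); octagon support 0.58579 vs apothem 1.5 → ∈ W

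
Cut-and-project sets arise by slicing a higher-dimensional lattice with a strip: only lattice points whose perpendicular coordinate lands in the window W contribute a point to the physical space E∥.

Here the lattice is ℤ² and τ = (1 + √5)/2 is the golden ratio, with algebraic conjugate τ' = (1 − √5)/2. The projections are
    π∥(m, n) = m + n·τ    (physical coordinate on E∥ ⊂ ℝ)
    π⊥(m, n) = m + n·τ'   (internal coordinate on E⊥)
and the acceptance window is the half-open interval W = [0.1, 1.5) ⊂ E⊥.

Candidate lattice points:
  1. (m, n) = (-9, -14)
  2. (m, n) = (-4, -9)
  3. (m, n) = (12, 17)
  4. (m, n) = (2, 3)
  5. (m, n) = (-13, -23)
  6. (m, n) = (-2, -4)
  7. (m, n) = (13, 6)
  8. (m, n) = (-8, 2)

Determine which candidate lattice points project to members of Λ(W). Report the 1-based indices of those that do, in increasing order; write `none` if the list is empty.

Numerically τ ≈ 1.61803 and τ' = −1/τ ≈ -0.61803.
#1 (-9,-14): internal coord -9 + (-14)·τ' = -0.34752; -0.34752 ∉ [0.1, 1.5) → out
#2 (-4,-9): internal coord -4 + (-9)·τ' = +1.56231; +1.56231 ∉ [0.1, 1.5) → out
#3 (12,17): internal coord 12 + (17)·τ' = +1.49342; +1.49342 ∈ [0.1, 1.5) → IN Λ
#4 (2,3): internal coord 2 + (3)·τ' = +0.14590; +0.14590 ∈ [0.1, 1.5) → IN Λ
#5 (-13,-23): internal coord -13 + (-23)·τ' = +1.21478; +1.21478 ∈ [0.1, 1.5) → IN Λ
#6 (-2,-4): internal coord -2 + (-4)·τ' = +0.47214; +0.47214 ∈ [0.1, 1.5) → IN Λ
#7 (13,6): internal coord 13 + (6)·τ' = +9.29180; +9.29180 ∉ [0.1, 1.5) → out
#8 (-8,2): internal coord -8 + (2)·τ' = -9.23607; -9.23607 ∉ [0.1, 1.5) → out

3, 4, 5, 6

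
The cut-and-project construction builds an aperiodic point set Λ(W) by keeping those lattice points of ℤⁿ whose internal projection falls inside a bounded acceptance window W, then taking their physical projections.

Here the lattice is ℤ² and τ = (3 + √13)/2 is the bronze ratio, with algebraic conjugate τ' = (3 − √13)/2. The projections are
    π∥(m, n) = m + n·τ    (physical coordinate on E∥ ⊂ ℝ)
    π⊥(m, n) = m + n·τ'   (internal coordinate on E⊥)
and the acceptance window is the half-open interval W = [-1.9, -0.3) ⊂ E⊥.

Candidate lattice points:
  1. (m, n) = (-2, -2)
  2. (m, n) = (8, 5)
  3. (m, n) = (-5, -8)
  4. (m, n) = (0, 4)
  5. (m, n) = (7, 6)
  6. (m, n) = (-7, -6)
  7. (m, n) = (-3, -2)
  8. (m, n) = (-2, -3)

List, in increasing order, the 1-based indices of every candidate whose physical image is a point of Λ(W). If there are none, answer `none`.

Compute τ' = (3−√13)/2 = -0.302776, so π⊥(m,n) = m -0.302776·n.
candidate 1: (m,n)=(-2,-2) → π∥ = -2-2·τ ≈ -8.605551, π⊥ = -2-2·τ' ≈ -1.394449 ∈ [-1.9, -0.3) ⇒ IN Λ
candidate 2: (m,n)=(8,5) → π∥ = 8+5·τ ≈ 24.513878, π⊥ = 8+5·τ' ≈ 6.486122 ∉ [-1.9, -0.3) ⇒ out
candidate 3: (m,n)=(-5,-8) → π∥ = -5-8·τ ≈ -31.422205, π⊥ = -5-8·τ' ≈ -2.577795 ∉ [-1.9, -0.3) ⇒ out
candidate 4: (m,n)=(0,4) → π∥ = 0+4·τ ≈ 13.211103, π⊥ = 0+4·τ' ≈ -1.211103 ∈ [-1.9, -0.3) ⇒ IN Λ
candidate 5: (m,n)=(7,6) → π∥ = 7+6·τ ≈ 26.816654, π⊥ = 7+6·τ' ≈ 5.183346 ∉ [-1.9, -0.3) ⇒ out
candidate 6: (m,n)=(-7,-6) → π∥ = -7-6·τ ≈ -26.816654, π⊥ = -7-6·τ' ≈ -5.183346 ∉ [-1.9, -0.3) ⇒ out
candidate 7: (m,n)=(-3,-2) → π∥ = -3-2·τ ≈ -9.605551, π⊥ = -3-2·τ' ≈ -2.394449 ∉ [-1.9, -0.3) ⇒ out
candidate 8: (m,n)=(-2,-3) → π∥ = -2-3·τ ≈ -11.908327, π⊥ = -2-3·τ' ≈ -1.091673 ∈ [-1.9, -0.3) ⇒ IN Λ

1, 4, 8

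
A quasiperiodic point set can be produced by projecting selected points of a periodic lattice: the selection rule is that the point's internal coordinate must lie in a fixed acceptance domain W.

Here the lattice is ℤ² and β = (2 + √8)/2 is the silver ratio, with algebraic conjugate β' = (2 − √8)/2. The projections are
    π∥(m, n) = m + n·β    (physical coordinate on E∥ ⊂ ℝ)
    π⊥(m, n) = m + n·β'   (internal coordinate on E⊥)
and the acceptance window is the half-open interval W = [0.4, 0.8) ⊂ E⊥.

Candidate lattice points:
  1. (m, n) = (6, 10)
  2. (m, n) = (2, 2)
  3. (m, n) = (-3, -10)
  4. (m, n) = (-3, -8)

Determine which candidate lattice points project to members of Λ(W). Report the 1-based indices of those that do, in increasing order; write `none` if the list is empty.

Compute β' = (2−√8)/2 = -0.414214, so π⊥(m,n) = m -0.414214·n.
[1] lift (6,10): star map gives 1.857864; window check 0.4 ≤ 1.857864 < 0.8 is false → out
[2] lift (2,2): star map gives 1.171573; window check 0.4 ≤ 1.171573 < 0.8 is false → out
[3] lift (-3,-10): star map gives 1.142136; window check 0.4 ≤ 1.142136 < 0.8 is false → out
[4] lift (-3,-8): star map gives 0.313708; window check 0.4 ≤ 0.313708 < 0.8 is false → out

none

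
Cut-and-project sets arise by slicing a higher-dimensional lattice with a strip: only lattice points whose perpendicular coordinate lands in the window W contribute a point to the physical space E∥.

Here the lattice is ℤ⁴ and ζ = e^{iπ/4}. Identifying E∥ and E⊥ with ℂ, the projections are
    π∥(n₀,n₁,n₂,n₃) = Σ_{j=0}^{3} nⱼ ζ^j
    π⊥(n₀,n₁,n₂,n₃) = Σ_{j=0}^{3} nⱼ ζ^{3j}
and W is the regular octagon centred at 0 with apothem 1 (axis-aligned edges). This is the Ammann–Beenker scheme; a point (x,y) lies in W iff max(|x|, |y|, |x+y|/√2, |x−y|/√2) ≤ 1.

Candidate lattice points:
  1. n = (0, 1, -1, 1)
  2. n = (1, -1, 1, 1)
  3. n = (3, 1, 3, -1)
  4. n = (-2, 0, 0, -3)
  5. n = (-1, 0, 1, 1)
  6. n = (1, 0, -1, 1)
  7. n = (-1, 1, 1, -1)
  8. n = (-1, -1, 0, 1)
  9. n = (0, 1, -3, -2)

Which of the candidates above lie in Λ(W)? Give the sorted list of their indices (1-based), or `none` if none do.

With ζ = e^{iπ/4} the internal vectors are ζ^0,ζ^3,ζ^6,ζ^9.
candidate 1: n = (0, 1, -1, 1) → π⊥ ≈ (+0.000000, +2.414214); max(|x|,|y|,|x±y|/√2) = 2.414214 > 1 ⇒ ∉ W
candidate 2: n = (1, -1, 1, 1) → π⊥ ≈ (+2.414214, -1.000000); max(|x|,|y|,|x±y|/√2) = 2.414214 > 1 ⇒ ∉ W
candidate 3: n = (3, 1, 3, -1) → π⊥ ≈ (+1.585786, -3.000000); max(|x|,|y|,|x±y|/√2) = 3.242641 > 1 ⇒ ∉ W
candidate 4: n = (-2, 0, 0, -3) → π⊥ ≈ (-4.121320, -2.121320); max(|x|,|y|,|x±y|/√2) = 4.414214 > 1 ⇒ ∉ W
candidate 5: n = (-1, 0, 1, 1) → π⊥ ≈ (-0.292893, -0.292893); max(|x|,|y|,|x±y|/√2) = 0.414214 ≤ 1 ⇒ ∈ W
candidate 6: n = (1, 0, -1, 1) → π⊥ ≈ (+1.707107, +1.707107); max(|x|,|y|,|x±y|/√2) = 2.414214 > 1 ⇒ ∉ W
candidate 7: n = (-1, 1, 1, -1) → π⊥ ≈ (-2.414214, -1.000000); max(|x|,|y|,|x±y|/√2) = 2.414214 > 1 ⇒ ∉ W
candidate 8: n = (-1, -1, 0, 1) → π⊥ ≈ (+0.414214, +0.000000); max(|x|,|y|,|x±y|/√2) = 0.414214 ≤ 1 ⇒ ∈ W
candidate 9: n = (0, 1, -3, -2) → π⊥ ≈ (-2.121320, +2.292893); max(|x|,|y|,|x±y|/√2) = 3.121320 > 1 ⇒ ∉ W

5, 8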